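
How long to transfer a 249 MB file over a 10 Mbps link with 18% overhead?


Effective throughput = 10 * (1 - 18/100) = 8.2 Mbps
File size in Mb = 249 * 8 = 1992 Mb
Time = 1992 / 8.2
Time = 242.9268 seconds


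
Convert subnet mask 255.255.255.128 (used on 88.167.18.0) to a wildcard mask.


Subnet mask: 255.255.255.128
Wildcard = 255.255.255.255 - subnet mask
255 - 255 = 0
255 - 255 = 0
255 - 255 = 0
255 - 128 = 127
Wildcard: 0.0.0.127


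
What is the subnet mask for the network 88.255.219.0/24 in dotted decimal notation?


/24 means 24 network bits, 8 host bits
Binary: 11111111111111111111111100000000
Mask: 255.255.255.0


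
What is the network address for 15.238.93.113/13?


IP:   00001111.11101110.01011101.01110001
Mask: 11111111.11111000.00000000.00000000
AND operation:
Net:  00001111.11101000.00000000.00000000
Network: 15.232.0.0/13


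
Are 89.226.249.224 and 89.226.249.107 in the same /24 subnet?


Mask: 255.255.255.0
89.226.249.224 AND mask = 89.226.249.0
89.226.249.107 AND mask = 89.226.249.0
Yes, same subnet (89.226.249.0)


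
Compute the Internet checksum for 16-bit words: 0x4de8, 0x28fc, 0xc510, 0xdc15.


Sum all words (with carry folding):
+ 0x4de8 = 0x4de8
+ 0x28fc = 0x76e4
+ 0xc510 = 0x3bf5
+ 0xdc15 = 0x180b
One's complement: ~0x180b
Checksum = 0xe7f4


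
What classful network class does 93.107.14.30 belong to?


First octet: 93
Binary: 01011101
0xxxxxxx -> Class A (1-126)
Class A, default mask 255.0.0.0 (/8)


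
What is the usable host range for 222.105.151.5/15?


Network: 222.104.0.0
Broadcast: 222.105.255.255
First usable = network + 1
Last usable = broadcast - 1
Range: 222.104.0.1 to 222.105.255.254


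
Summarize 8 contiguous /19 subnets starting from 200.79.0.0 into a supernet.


Original prefix: /19
Number of subnets: 8 = 2^3
New prefix = 19 - 3 = 16
Supernet: 200.79.0.0/16


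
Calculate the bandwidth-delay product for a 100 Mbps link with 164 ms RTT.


BDP = bandwidth * RTT
= 100 Mbps * 164 ms
= 100 * 1e6 * 164 / 1000 bits
= 16400000 bits
= 2050000 bytes
= 2001.9531 KB
BDP = 16400000 bits (2050000 bytes)


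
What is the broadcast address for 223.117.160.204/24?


Network: 223.117.160.0/24
Host bits = 8
Set all host bits to 1:
Broadcast: 223.117.160.255


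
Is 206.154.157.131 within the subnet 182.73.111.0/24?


Subnet network: 182.73.111.0
Test IP AND mask: 206.154.157.0
No, 206.154.157.131 is not in 182.73.111.0/24


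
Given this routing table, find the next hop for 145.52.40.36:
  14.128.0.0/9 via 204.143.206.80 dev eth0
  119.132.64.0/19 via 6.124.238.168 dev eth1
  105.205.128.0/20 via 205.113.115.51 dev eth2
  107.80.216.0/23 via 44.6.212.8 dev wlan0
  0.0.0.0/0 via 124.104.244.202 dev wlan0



Longest prefix match for 145.52.40.36:
  /9 14.128.0.0: no
  /19 119.132.64.0: no
  /20 105.205.128.0: no
  /23 107.80.216.0: no
  /0 0.0.0.0: MATCH
Selected: next-hop 124.104.244.202 via wlan0 (matched /0)


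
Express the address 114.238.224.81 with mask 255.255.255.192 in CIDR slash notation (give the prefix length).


Binary: 11111111.11111111.11111111.11000000
Count leading 1s
Prefix: /26


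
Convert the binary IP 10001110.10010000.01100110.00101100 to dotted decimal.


10001110 = 142
10010000 = 144
01100110 = 102
00101100 = 44
IP: 142.144.102.44


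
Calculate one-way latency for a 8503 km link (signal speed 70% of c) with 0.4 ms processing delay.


Speed = 0.7 * 3e5 km/s = 210000 km/s
Propagation delay = 8503 / 210000 = 0.0405 s = 40.4905 ms
Processing delay = 0.4 ms
Total one-way latency = 40.8905 ms


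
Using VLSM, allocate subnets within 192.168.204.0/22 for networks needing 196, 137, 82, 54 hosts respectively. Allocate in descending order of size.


196 hosts -> /24 (254 usable): 192.168.204.0/24
137 hosts -> /24 (254 usable): 192.168.205.0/24
82 hosts -> /25 (126 usable): 192.168.206.0/25
54 hosts -> /26 (62 usable): 192.168.206.128/26
Allocation: 192.168.204.0/24 (196 hosts, 254 usable); 192.168.205.0/24 (137 hosts, 254 usable); 192.168.206.0/25 (82 hosts, 126 usable); 192.168.206.128/26 (54 hosts, 62 usable)


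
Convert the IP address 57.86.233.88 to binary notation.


57 = 00111001
86 = 01010110
233 = 11101001
88 = 01011000
Binary: 00111001.01010110.11101001.01011000


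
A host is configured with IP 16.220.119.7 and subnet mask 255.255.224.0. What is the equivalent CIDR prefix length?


Binary: 11111111.11111111.11100000.00000000
Count leading 1s
Prefix: /19


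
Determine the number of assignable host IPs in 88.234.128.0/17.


Host bits = 32 - 17 = 15
Total addresses = 2^15 = 32768
Usable = total - 2 (network and broadcast)
Usable hosts: 32766


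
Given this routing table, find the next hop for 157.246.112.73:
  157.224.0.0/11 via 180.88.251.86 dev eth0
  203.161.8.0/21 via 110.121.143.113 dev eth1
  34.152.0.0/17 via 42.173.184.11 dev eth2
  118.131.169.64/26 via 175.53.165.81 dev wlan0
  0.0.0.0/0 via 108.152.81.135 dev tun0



Longest prefix match for 157.246.112.73:
  /11 157.224.0.0: MATCH
  /21 203.161.8.0: no
  /17 34.152.0.0: no
  /26 118.131.169.64: no
  /0 0.0.0.0: MATCH
Selected: next-hop 180.88.251.86 via eth0 (matched /11)


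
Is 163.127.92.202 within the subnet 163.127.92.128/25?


Subnet network: 163.127.92.128
Test IP AND mask: 163.127.92.128
Yes, 163.127.92.202 is in 163.127.92.128/25


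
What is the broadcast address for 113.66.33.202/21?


Network: 113.66.32.0/21
Host bits = 11
Set all host bits to 1:
Broadcast: 113.66.39.255


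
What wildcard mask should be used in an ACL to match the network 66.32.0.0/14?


Subnet mask: 255.252.0.0
Wildcard = 255.255.255.255 - subnet mask
255 - 255 = 0
255 - 252 = 3
255 - 0 = 255
255 - 0 = 255
Wildcard: 0.3.255.255


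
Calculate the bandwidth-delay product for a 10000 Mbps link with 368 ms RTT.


BDP = bandwidth * RTT
= 10000 Mbps * 368 ms
= 10000 * 1e6 * 368 / 1000 bits
= 3680000000 bits
= 460000000 bytes
= 449218.75 KB
BDP = 3680000000 bits (460000000 bytes)


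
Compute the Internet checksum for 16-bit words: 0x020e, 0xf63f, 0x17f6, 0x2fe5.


Sum all words (with carry folding):
+ 0x020e = 0x020e
+ 0xf63f = 0xf84d
+ 0x17f6 = 0x1044
+ 0x2fe5 = 0x4029
One's complement: ~0x4029
Checksum = 0xbfd6


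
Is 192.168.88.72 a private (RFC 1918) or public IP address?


RFC 1918 private ranges:
  10.0.0.0/8 (10.0.0.0 - 10.255.255.255)
  172.16.0.0/12 (172.16.0.0 - 172.31.255.255)
  192.168.0.0/16 (192.168.0.0 - 192.168.255.255)
Private (in 192.168.0.0/16)


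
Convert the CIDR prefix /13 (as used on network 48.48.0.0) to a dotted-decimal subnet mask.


/13 means 13 network bits, 19 host bits
Binary: 11111111111110000000000000000000
Mask: 255.248.0.0


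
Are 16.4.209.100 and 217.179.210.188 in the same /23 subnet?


Mask: 255.255.254.0
16.4.209.100 AND mask = 16.4.208.0
217.179.210.188 AND mask = 217.179.210.0
No, different subnets (16.4.208.0 vs 217.179.210.0)


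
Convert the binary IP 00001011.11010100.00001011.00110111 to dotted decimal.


00001011 = 11
11010100 = 212
00001011 = 11
00110111 = 55
IP: 11.212.11.55


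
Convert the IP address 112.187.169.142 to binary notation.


112 = 01110000
187 = 10111011
169 = 10101001
142 = 10001110
Binary: 01110000.10111011.10101001.10001110


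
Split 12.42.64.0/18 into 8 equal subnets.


New prefix = 18 + 3 = 21
Each subnet has 2048 addresses
  12.42.64.0/21
  12.42.72.0/21
  12.42.80.0/21
  12.42.88.0/21
  12.42.96.0/21
  12.42.104.0/21
  12.42.112.0/21
  12.42.120.0/21
Subnets: 12.42.64.0/21, 12.42.72.0/21, 12.42.80.0/21, 12.42.88.0/21, 12.42.96.0/21, 12.42.104.0/21, 12.42.112.0/21, 12.42.120.0/21


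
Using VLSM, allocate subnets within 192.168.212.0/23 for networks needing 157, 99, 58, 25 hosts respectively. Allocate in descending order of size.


157 hosts -> /24 (254 usable): 192.168.212.0/24
99 hosts -> /25 (126 usable): 192.168.213.0/25
58 hosts -> /26 (62 usable): 192.168.213.128/26
25 hosts -> /27 (30 usable): 192.168.213.192/27
Allocation: 192.168.212.0/24 (157 hosts, 254 usable); 192.168.213.0/25 (99 hosts, 126 usable); 192.168.213.128/26 (58 hosts, 62 usable); 192.168.213.192/27 (25 hosts, 30 usable)


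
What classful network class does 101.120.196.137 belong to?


First octet: 101
Binary: 01100101
0xxxxxxx -> Class A (1-126)
Class A, default mask 255.0.0.0 (/8)


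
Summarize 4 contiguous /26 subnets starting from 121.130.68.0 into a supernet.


Original prefix: /26
Number of subnets: 4 = 2^2
New prefix = 26 - 2 = 24
Supernet: 121.130.68.0/24


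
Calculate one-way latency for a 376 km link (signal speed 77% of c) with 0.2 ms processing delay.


Speed = 0.77 * 3e5 km/s = 231000 km/s
Propagation delay = 376 / 231000 = 0.0016 s = 1.6277 ms
Processing delay = 0.2 ms
Total one-way latency = 1.8277 ms


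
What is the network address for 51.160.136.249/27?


IP:   00110011.10100000.10001000.11111001
Mask: 11111111.11111111.11111111.11100000
AND operation:
Net:  00110011.10100000.10001000.11100000
Network: 51.160.136.224/27


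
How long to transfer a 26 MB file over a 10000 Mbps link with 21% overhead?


Effective throughput = 10000 * (1 - 21/100) = 7900 Mbps
File size in Mb = 26 * 8 = 208 Mb
Time = 208 / 7900
Time = 0.0263 seconds


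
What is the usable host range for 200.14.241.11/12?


Network: 200.0.0.0
Broadcast: 200.15.255.255
First usable = network + 1
Last usable = broadcast - 1
Range: 200.0.0.1 to 200.15.255.254


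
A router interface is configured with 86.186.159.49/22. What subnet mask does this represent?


/22 means 22 network bits, 10 host bits
Binary: 11111111111111111111110000000000
Mask: 255.255.252.0


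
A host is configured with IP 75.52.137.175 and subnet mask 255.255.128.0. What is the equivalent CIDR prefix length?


Binary: 11111111.11111111.10000000.00000000
Count leading 1s
Prefix: /17


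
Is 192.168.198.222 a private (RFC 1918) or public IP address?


RFC 1918 private ranges:
  10.0.0.0/8 (10.0.0.0 - 10.255.255.255)
  172.16.0.0/12 (172.16.0.0 - 172.31.255.255)
  192.168.0.0/16 (192.168.0.0 - 192.168.255.255)
Private (in 192.168.0.0/16)


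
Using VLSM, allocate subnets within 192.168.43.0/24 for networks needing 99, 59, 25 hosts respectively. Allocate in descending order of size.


99 hosts -> /25 (126 usable): 192.168.43.0/25
59 hosts -> /26 (62 usable): 192.168.43.128/26
25 hosts -> /27 (30 usable): 192.168.43.192/27
Allocation: 192.168.43.0/25 (99 hosts, 126 usable); 192.168.43.128/26 (59 hosts, 62 usable); 192.168.43.192/27 (25 hosts, 30 usable)


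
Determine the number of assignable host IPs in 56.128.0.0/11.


Host bits = 32 - 11 = 21
Total addresses = 2^21 = 2097152
Usable = total - 2 (network and broadcast)
Usable hosts: 2097150


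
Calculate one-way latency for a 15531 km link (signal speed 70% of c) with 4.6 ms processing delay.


Speed = 0.7 * 3e5 km/s = 210000 km/s
Propagation delay = 15531 / 210000 = 0.074 s = 73.9571 ms
Processing delay = 4.6 ms
Total one-way latency = 78.5571 ms


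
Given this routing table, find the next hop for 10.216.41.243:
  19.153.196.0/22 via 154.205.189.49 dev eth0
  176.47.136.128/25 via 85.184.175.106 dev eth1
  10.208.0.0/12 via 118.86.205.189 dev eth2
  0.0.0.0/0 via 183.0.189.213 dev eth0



Longest prefix match for 10.216.41.243:
  /22 19.153.196.0: no
  /25 176.47.136.128: no
  /12 10.208.0.0: MATCH
  /0 0.0.0.0: MATCH
Selected: next-hop 118.86.205.189 via eth2 (matched /12)


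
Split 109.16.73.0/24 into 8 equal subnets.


New prefix = 24 + 3 = 27
Each subnet has 32 addresses
  109.16.73.0/27
  109.16.73.32/27
  109.16.73.64/27
  109.16.73.96/27
  109.16.73.128/27
  109.16.73.160/27
  109.16.73.192/27
  109.16.73.224/27
Subnets: 109.16.73.0/27, 109.16.73.32/27, 109.16.73.64/27, 109.16.73.96/27, 109.16.73.128/27, 109.16.73.160/27, 109.16.73.192/27, 109.16.73.224/27


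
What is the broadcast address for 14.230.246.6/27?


Network: 14.230.246.0/27
Host bits = 5
Set all host bits to 1:
Broadcast: 14.230.246.31


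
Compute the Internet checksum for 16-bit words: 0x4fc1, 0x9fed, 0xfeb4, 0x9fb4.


Sum all words (with carry folding):
+ 0x4fc1 = 0x4fc1
+ 0x9fed = 0xefae
+ 0xfeb4 = 0xee63
+ 0x9fb4 = 0x8e18
One's complement: ~0x8e18
Checksum = 0x71e7


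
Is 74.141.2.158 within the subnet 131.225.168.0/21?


Subnet network: 131.225.168.0
Test IP AND mask: 74.141.0.0
No, 74.141.2.158 is not in 131.225.168.0/21


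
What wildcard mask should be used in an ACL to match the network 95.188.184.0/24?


Subnet mask: 255.255.255.0
Wildcard = 255.255.255.255 - subnet mask
255 - 255 = 0
255 - 255 = 0
255 - 255 = 0
255 - 0 = 255
Wildcard: 0.0.0.255


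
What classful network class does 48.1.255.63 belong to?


First octet: 48
Binary: 00110000
0xxxxxxx -> Class A (1-126)
Class A, default mask 255.0.0.0 (/8)


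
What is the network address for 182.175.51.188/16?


IP:   10110110.10101111.00110011.10111100
Mask: 11111111.11111111.00000000.00000000
AND operation:
Net:  10110110.10101111.00000000.00000000
Network: 182.175.0.0/16


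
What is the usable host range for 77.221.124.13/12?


Network: 77.208.0.0
Broadcast: 77.223.255.255
First usable = network + 1
Last usable = broadcast - 1
Range: 77.208.0.1 to 77.223.255.254


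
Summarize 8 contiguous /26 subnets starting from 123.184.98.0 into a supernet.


Original prefix: /26
Number of subnets: 8 = 2^3
New prefix = 26 - 3 = 23
Supernet: 123.184.98.0/23


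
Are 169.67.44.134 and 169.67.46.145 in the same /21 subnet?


Mask: 255.255.248.0
169.67.44.134 AND mask = 169.67.40.0
169.67.46.145 AND mask = 169.67.40.0
Yes, same subnet (169.67.40.0)


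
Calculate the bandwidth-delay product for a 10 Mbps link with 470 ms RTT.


BDP = bandwidth * RTT
= 10 Mbps * 470 ms
= 10 * 1e6 * 470 / 1000 bits
= 4700000 bits
= 587500 bytes
= 573.7305 KB
BDP = 4700000 bits (587500 bytes)


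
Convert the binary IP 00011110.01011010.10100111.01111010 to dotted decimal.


00011110 = 30
01011010 = 90
10100111 = 167
01111010 = 122
IP: 30.90.167.122


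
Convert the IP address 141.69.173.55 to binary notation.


141 = 10001101
69 = 01000101
173 = 10101101
55 = 00110111
Binary: 10001101.01000101.10101101.00110111


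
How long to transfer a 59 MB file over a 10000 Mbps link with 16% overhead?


Effective throughput = 10000 * (1 - 16/100) = 8400 Mbps
File size in Mb = 59 * 8 = 472 Mb
Time = 472 / 8400
Time = 0.0562 seconds


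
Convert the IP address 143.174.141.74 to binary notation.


143 = 10001111
174 = 10101110
141 = 10001101
74 = 01001010
Binary: 10001111.10101110.10001101.01001010


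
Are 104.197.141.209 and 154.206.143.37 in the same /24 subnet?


Mask: 255.255.255.0
104.197.141.209 AND mask = 104.197.141.0
154.206.143.37 AND mask = 154.206.143.0
No, different subnets (104.197.141.0 vs 154.206.143.0)


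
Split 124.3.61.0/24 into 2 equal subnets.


New prefix = 24 + 1 = 25
Each subnet has 128 addresses
  124.3.61.0/25
  124.3.61.128/25
Subnets: 124.3.61.0/25, 124.3.61.128/25


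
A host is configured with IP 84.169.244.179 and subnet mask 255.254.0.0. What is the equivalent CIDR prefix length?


Binary: 11111111.11111110.00000000.00000000
Count leading 1s
Prefix: /15


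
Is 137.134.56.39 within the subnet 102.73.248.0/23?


Subnet network: 102.73.248.0
Test IP AND mask: 137.134.56.0
No, 137.134.56.39 is not in 102.73.248.0/23


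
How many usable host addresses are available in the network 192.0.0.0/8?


Host bits = 32 - 8 = 24
Total addresses = 2^24 = 16777216
Usable = total - 2 (network and broadcast)
Usable hosts: 16777214


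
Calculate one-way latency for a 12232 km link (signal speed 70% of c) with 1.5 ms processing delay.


Speed = 0.7 * 3e5 km/s = 210000 km/s
Propagation delay = 12232 / 210000 = 0.0582 s = 58.2476 ms
Processing delay = 1.5 ms
Total one-way latency = 59.7476 ms


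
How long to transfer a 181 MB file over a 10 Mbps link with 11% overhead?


Effective throughput = 10 * (1 - 11/100) = 8.9 Mbps
File size in Mb = 181 * 8 = 1448 Mb
Time = 1448 / 8.9
Time = 162.6966 seconds


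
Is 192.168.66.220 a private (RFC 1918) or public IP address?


RFC 1918 private ranges:
  10.0.0.0/8 (10.0.0.0 - 10.255.255.255)
  172.16.0.0/12 (172.16.0.0 - 172.31.255.255)
  192.168.0.0/16 (192.168.0.0 - 192.168.255.255)
Private (in 192.168.0.0/16)


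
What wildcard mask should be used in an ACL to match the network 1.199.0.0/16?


Subnet mask: 255.255.0.0
Wildcard = 255.255.255.255 - subnet mask
255 - 255 = 0
255 - 255 = 0
255 - 0 = 255
255 - 0 = 255
Wildcard: 0.0.255.255


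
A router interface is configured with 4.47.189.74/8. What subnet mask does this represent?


/8 means 8 network bits, 24 host bits
Binary: 11111111000000000000000000000000
Mask: 255.0.0.0


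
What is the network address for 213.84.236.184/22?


IP:   11010101.01010100.11101100.10111000
Mask: 11111111.11111111.11111100.00000000
AND operation:
Net:  11010101.01010100.11101100.00000000
Network: 213.84.236.0/22


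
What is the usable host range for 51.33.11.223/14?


Network: 51.32.0.0
Broadcast: 51.35.255.255
First usable = network + 1
Last usable = broadcast - 1
Range: 51.32.0.1 to 51.35.255.254


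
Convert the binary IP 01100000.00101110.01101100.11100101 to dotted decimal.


01100000 = 96
00101110 = 46
01101100 = 108
11100101 = 229
IP: 96.46.108.229


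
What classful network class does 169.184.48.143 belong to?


First octet: 169
Binary: 10101001
10xxxxxx -> Class B (128-191)
Class B, default mask 255.255.0.0 (/16)


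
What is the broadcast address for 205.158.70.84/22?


Network: 205.158.68.0/22
Host bits = 10
Set all host bits to 1:
Broadcast: 205.158.71.255


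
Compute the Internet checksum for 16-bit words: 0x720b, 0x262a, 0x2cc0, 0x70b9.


Sum all words (with carry folding):
+ 0x720b = 0x720b
+ 0x262a = 0x9835
+ 0x2cc0 = 0xc4f5
+ 0x70b9 = 0x35af
One's complement: ~0x35af
Checksum = 0xca50


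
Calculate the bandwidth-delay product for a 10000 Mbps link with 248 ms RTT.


BDP = bandwidth * RTT
= 10000 Mbps * 248 ms
= 10000 * 1e6 * 248 / 1000 bits
= 2480000000 bits
= 310000000 bytes
= 302734.375 KB
BDP = 2480000000 bits (310000000 bytes)


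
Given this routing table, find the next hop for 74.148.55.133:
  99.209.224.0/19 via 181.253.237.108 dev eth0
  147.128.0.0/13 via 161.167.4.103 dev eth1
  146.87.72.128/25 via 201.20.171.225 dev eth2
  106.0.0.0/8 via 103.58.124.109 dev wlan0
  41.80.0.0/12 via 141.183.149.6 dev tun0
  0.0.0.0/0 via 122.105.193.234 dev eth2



Longest prefix match for 74.148.55.133:
  /19 99.209.224.0: no
  /13 147.128.0.0: no
  /25 146.87.72.128: no
  /8 106.0.0.0: no
  /12 41.80.0.0: no
  /0 0.0.0.0: MATCH
Selected: next-hop 122.105.193.234 via eth2 (matched /0)


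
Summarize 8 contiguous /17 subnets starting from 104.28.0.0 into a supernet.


Original prefix: /17
Number of subnets: 8 = 2^3
New prefix = 17 - 3 = 14
Supernet: 104.28.0.0/14


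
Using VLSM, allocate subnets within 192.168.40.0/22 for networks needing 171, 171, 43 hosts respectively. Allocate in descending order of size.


171 hosts -> /24 (254 usable): 192.168.40.0/24
171 hosts -> /24 (254 usable): 192.168.41.0/24
43 hosts -> /26 (62 usable): 192.168.42.0/26
Allocation: 192.168.40.0/24 (171 hosts, 254 usable); 192.168.41.0/24 (171 hosts, 254 usable); 192.168.42.0/26 (43 hosts, 62 usable)


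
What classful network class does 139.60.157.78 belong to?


First octet: 139
Binary: 10001011
10xxxxxx -> Class B (128-191)
Class B, default mask 255.255.0.0 (/16)


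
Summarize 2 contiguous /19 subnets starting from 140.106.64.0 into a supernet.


Original prefix: /19
Number of subnets: 2 = 2^1
New prefix = 19 - 1 = 18
Supernet: 140.106.64.0/18


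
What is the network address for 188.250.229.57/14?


IP:   10111100.11111010.11100101.00111001
Mask: 11111111.11111100.00000000.00000000
AND operation:
Net:  10111100.11111000.00000000.00000000
Network: 188.248.0.0/14


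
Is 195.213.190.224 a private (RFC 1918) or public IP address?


RFC 1918 private ranges:
  10.0.0.0/8 (10.0.0.0 - 10.255.255.255)
  172.16.0.0/12 (172.16.0.0 - 172.31.255.255)
  192.168.0.0/16 (192.168.0.0 - 192.168.255.255)
Public (not in any RFC 1918 range)


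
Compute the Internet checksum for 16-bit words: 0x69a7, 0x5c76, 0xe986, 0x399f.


Sum all words (with carry folding):
+ 0x69a7 = 0x69a7
+ 0x5c76 = 0xc61d
+ 0xe986 = 0xafa4
+ 0x399f = 0xe943
One's complement: ~0xe943
Checksum = 0x16bc


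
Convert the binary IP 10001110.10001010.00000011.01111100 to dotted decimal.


10001110 = 142
10001010 = 138
00000011 = 3
01111100 = 124
IP: 142.138.3.124


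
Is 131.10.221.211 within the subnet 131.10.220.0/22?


Subnet network: 131.10.220.0
Test IP AND mask: 131.10.220.0
Yes, 131.10.221.211 is in 131.10.220.0/22


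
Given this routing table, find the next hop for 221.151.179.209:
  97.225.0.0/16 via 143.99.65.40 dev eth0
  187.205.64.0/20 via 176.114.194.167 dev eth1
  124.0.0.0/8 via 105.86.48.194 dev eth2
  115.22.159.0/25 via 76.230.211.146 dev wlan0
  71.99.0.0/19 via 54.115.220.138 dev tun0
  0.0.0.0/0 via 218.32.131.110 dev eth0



Longest prefix match for 221.151.179.209:
  /16 97.225.0.0: no
  /20 187.205.64.0: no
  /8 124.0.0.0: no
  /25 115.22.159.0: no
  /19 71.99.0.0: no
  /0 0.0.0.0: MATCH
Selected: next-hop 218.32.131.110 via eth0 (matched /0)


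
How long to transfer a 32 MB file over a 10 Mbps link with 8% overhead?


Effective throughput = 10 * (1 - 8/100) = 9.2 Mbps
File size in Mb = 32 * 8 = 256 Mb
Time = 256 / 9.2
Time = 27.8261 seconds


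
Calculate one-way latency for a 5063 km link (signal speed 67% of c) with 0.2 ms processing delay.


Speed = 0.67 * 3e5 km/s = 201000 km/s
Propagation delay = 5063 / 201000 = 0.0252 s = 25.1891 ms
Processing delay = 0.2 ms
Total one-way latency = 25.3891 ms


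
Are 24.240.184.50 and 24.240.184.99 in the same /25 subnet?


Mask: 255.255.255.128
24.240.184.50 AND mask = 24.240.184.0
24.240.184.99 AND mask = 24.240.184.0
Yes, same subnet (24.240.184.0)


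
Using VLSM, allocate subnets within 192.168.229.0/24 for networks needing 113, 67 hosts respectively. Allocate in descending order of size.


113 hosts -> /25 (126 usable): 192.168.229.0/25
67 hosts -> /25 (126 usable): 192.168.229.128/25
Allocation: 192.168.229.0/25 (113 hosts, 126 usable); 192.168.229.128/25 (67 hosts, 126 usable)


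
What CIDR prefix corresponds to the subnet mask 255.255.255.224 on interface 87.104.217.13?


Binary: 11111111.11111111.11111111.11100000
Count leading 1s
Prefix: /27


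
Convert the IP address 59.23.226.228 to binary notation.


59 = 00111011
23 = 00010111
226 = 11100010
228 = 11100100
Binary: 00111011.00010111.11100010.11100100


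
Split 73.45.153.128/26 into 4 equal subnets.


New prefix = 26 + 2 = 28
Each subnet has 16 addresses
  73.45.153.128/28
  73.45.153.144/28
  73.45.153.160/28
  73.45.153.176/28
Subnets: 73.45.153.128/28, 73.45.153.144/28, 73.45.153.160/28, 73.45.153.176/28


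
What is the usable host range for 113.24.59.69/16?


Network: 113.24.0.0
Broadcast: 113.24.255.255
First usable = network + 1
Last usable = broadcast - 1
Range: 113.24.0.1 to 113.24.255.254


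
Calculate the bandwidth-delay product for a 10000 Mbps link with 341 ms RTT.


BDP = bandwidth * RTT
= 10000 Mbps * 341 ms
= 10000 * 1e6 * 341 / 1000 bits
= 3410000000 bits
= 426250000 bytes
= 416259.7656 KB
BDP = 3410000000 bits (426250000 bytes)


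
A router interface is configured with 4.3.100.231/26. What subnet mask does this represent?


/26 means 26 network bits, 6 host bits
Binary: 11111111111111111111111111000000
Mask: 255.255.255.192


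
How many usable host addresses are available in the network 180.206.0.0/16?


Host bits = 32 - 16 = 16
Total addresses = 2^16 = 65536
Usable = total - 2 (network and broadcast)
Usable hosts: 65534


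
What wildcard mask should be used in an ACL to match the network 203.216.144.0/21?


Subnet mask: 255.255.248.0
Wildcard = 255.255.255.255 - subnet mask
255 - 255 = 0
255 - 255 = 0
255 - 248 = 7
255 - 0 = 255
Wildcard: 0.0.7.255


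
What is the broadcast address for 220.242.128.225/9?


Network: 220.128.0.0/9
Host bits = 23
Set all host bits to 1:
Broadcast: 220.255.255.255


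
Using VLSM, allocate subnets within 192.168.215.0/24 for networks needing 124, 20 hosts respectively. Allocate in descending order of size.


124 hosts -> /25 (126 usable): 192.168.215.0/25
20 hosts -> /27 (30 usable): 192.168.215.128/27
Allocation: 192.168.215.0/25 (124 hosts, 126 usable); 192.168.215.128/27 (20 hosts, 30 usable)


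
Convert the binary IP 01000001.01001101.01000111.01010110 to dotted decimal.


01000001 = 65
01001101 = 77
01000111 = 71
01010110 = 86
IP: 65.77.71.86


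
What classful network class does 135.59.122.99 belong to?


First octet: 135
Binary: 10000111
10xxxxxx -> Class B (128-191)
Class B, default mask 255.255.0.0 (/16)


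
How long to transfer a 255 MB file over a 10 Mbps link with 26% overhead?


Effective throughput = 10 * (1 - 26/100) = 7.4 Mbps
File size in Mb = 255 * 8 = 2040 Mb
Time = 2040 / 7.4
Time = 275.6757 seconds


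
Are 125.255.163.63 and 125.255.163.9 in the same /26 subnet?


Mask: 255.255.255.192
125.255.163.63 AND mask = 125.255.163.0
125.255.163.9 AND mask = 125.255.163.0
Yes, same subnet (125.255.163.0)


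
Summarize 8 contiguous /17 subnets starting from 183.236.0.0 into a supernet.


Original prefix: /17
Number of subnets: 8 = 2^3
New prefix = 17 - 3 = 14
Supernet: 183.236.0.0/14


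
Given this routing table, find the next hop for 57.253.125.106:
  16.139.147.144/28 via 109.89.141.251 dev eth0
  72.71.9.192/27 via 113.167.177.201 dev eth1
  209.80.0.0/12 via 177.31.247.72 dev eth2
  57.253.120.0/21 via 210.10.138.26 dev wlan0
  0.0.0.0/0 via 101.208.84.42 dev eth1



Longest prefix match for 57.253.125.106:
  /28 16.139.147.144: no
  /27 72.71.9.192: no
  /12 209.80.0.0: no
  /21 57.253.120.0: MATCH
  /0 0.0.0.0: MATCH
Selected: next-hop 210.10.138.26 via wlan0 (matched /21)


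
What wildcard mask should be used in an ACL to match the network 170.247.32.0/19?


Subnet mask: 255.255.224.0
Wildcard = 255.255.255.255 - subnet mask
255 - 255 = 0
255 - 255 = 0
255 - 224 = 31
255 - 0 = 255
Wildcard: 0.0.31.255


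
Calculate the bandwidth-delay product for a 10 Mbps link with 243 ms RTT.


BDP = bandwidth * RTT
= 10 Mbps * 243 ms
= 10 * 1e6 * 243 / 1000 bits
= 2430000 bits
= 303750 bytes
= 296.6309 KB
BDP = 2430000 bits (303750 bytes)


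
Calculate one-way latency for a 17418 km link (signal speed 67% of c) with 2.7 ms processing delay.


Speed = 0.67 * 3e5 km/s = 201000 km/s
Propagation delay = 17418 / 201000 = 0.0867 s = 86.6567 ms
Processing delay = 2.7 ms
Total one-way latency = 89.3567 ms


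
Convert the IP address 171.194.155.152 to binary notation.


171 = 10101011
194 = 11000010
155 = 10011011
152 = 10011000
Binary: 10101011.11000010.10011011.10011000


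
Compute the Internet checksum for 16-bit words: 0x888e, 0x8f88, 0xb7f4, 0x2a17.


Sum all words (with carry folding):
+ 0x888e = 0x888e
+ 0x8f88 = 0x1817
+ 0xb7f4 = 0xd00b
+ 0x2a17 = 0xfa22
One's complement: ~0xfa22
Checksum = 0x05dd


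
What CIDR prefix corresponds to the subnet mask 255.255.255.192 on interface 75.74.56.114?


Binary: 11111111.11111111.11111111.11000000
Count leading 1s
Prefix: /26


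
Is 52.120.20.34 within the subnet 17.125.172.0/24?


Subnet network: 17.125.172.0
Test IP AND mask: 52.120.20.0
No, 52.120.20.34 is not in 17.125.172.0/24


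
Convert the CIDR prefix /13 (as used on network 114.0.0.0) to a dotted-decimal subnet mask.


/13 means 13 network bits, 19 host bits
Binary: 11111111111110000000000000000000
Mask: 255.248.0.0


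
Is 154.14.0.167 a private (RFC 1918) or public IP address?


RFC 1918 private ranges:
  10.0.0.0/8 (10.0.0.0 - 10.255.255.255)
  172.16.0.0/12 (172.16.0.0 - 172.31.255.255)
  192.168.0.0/16 (192.168.0.0 - 192.168.255.255)
Public (not in any RFC 1918 range)


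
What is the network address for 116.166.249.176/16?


IP:   01110100.10100110.11111001.10110000
Mask: 11111111.11111111.00000000.00000000
AND operation:
Net:  01110100.10100110.00000000.00000000
Network: 116.166.0.0/16


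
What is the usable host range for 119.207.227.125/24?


Network: 119.207.227.0
Broadcast: 119.207.227.255
First usable = network + 1
Last usable = broadcast - 1
Range: 119.207.227.1 to 119.207.227.254


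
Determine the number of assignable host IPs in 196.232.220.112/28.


Host bits = 32 - 28 = 4
Total addresses = 2^4 = 16
Usable = total - 2 (network and broadcast)
Usable hosts: 14


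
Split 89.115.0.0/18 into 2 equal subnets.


New prefix = 18 + 1 = 19
Each subnet has 8192 addresses
  89.115.0.0/19
  89.115.32.0/19
Subnets: 89.115.0.0/19, 89.115.32.0/19


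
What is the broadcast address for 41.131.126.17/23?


Network: 41.131.126.0/23
Host bits = 9
Set all host bits to 1:
Broadcast: 41.131.127.255


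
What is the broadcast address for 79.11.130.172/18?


Network: 79.11.128.0/18
Host bits = 14
Set all host bits to 1:
Broadcast: 79.11.191.255


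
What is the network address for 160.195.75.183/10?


IP:   10100000.11000011.01001011.10110111
Mask: 11111111.11000000.00000000.00000000
AND operation:
Net:  10100000.11000000.00000000.00000000
Network: 160.192.0.0/10


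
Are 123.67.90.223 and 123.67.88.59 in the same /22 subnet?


Mask: 255.255.252.0
123.67.90.223 AND mask = 123.67.88.0
123.67.88.59 AND mask = 123.67.88.0
Yes, same subnet (123.67.88.0)


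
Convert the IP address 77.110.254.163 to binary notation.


77 = 01001101
110 = 01101110
254 = 11111110
163 = 10100011
Binary: 01001101.01101110.11111110.10100011


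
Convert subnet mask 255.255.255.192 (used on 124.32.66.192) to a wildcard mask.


Subnet mask: 255.255.255.192
Wildcard = 255.255.255.255 - subnet mask
255 - 255 = 0
255 - 255 = 0
255 - 255 = 0
255 - 192 = 63
Wildcard: 0.0.0.63


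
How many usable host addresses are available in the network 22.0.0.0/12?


Host bits = 32 - 12 = 20
Total addresses = 2^20 = 1048576
Usable = total - 2 (network and broadcast)
Usable hosts: 1048574


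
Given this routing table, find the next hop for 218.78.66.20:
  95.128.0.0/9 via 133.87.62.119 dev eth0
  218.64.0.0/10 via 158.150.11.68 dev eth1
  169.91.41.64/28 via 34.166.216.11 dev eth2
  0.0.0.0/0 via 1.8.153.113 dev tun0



Longest prefix match for 218.78.66.20:
  /9 95.128.0.0: no
  /10 218.64.0.0: MATCH
  /28 169.91.41.64: no
  /0 0.0.0.0: MATCH
Selected: next-hop 158.150.11.68 via eth1 (matched /10)


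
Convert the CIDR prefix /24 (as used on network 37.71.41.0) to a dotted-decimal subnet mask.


/24 means 24 network bits, 8 host bits
Binary: 11111111111111111111111100000000
Mask: 255.255.255.0


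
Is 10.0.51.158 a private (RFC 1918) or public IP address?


RFC 1918 private ranges:
  10.0.0.0/8 (10.0.0.0 - 10.255.255.255)
  172.16.0.0/12 (172.16.0.0 - 172.31.255.255)
  192.168.0.0/16 (192.168.0.0 - 192.168.255.255)
Private (in 10.0.0.0/8)


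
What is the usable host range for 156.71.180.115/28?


Network: 156.71.180.112
Broadcast: 156.71.180.127
First usable = network + 1
Last usable = broadcast - 1
Range: 156.71.180.113 to 156.71.180.126


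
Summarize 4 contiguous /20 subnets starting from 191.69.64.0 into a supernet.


Original prefix: /20
Number of subnets: 4 = 2^2
New prefix = 20 - 2 = 18
Supernet: 191.69.64.0/18


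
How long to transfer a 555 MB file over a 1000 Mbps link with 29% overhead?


Effective throughput = 1000 * (1 - 29/100) = 710 Mbps
File size in Mb = 555 * 8 = 4440 Mb
Time = 4440 / 710
Time = 6.2535 seconds


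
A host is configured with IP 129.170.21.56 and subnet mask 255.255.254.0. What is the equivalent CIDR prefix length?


Binary: 11111111.11111111.11111110.00000000
Count leading 1s
Prefix: /23


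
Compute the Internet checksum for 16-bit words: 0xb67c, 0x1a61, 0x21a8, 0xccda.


Sum all words (with carry folding):
+ 0xb67c = 0xb67c
+ 0x1a61 = 0xd0dd
+ 0x21a8 = 0xf285
+ 0xccda = 0xbf60
One's complement: ~0xbf60
Checksum = 0x409f


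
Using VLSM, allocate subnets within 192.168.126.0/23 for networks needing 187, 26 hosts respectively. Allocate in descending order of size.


187 hosts -> /24 (254 usable): 192.168.126.0/24
26 hosts -> /27 (30 usable): 192.168.127.0/27
Allocation: 192.168.126.0/24 (187 hosts, 254 usable); 192.168.127.0/27 (26 hosts, 30 usable)


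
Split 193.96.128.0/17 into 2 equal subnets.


New prefix = 17 + 1 = 18
Each subnet has 16384 addresses
  193.96.128.0/18
  193.96.192.0/18
Subnets: 193.96.128.0/18, 193.96.192.0/18


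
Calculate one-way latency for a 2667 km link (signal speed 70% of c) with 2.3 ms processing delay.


Speed = 0.7 * 3e5 km/s = 210000 km/s
Propagation delay = 2667 / 210000 = 0.0127 s = 12.7 ms
Processing delay = 2.3 ms
Total one-way latency = 15 ms


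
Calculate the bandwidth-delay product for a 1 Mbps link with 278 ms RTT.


BDP = bandwidth * RTT
= 1 Mbps * 278 ms
= 1 * 1e6 * 278 / 1000 bits
= 278000 bits
= 34750 bytes
= 33.9355 KB
BDP = 278000 bits (34750 bytes)


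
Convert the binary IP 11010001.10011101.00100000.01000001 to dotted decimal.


11010001 = 209
10011101 = 157
00100000 = 32
01000001 = 65
IP: 209.157.32.65


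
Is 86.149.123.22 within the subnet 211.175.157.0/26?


Subnet network: 211.175.157.0
Test IP AND mask: 86.149.123.0
No, 86.149.123.22 is not in 211.175.157.0/26


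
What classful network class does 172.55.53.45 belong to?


First octet: 172
Binary: 10101100
10xxxxxx -> Class B (128-191)
Class B, default mask 255.255.0.0 (/16)


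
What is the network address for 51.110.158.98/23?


IP:   00110011.01101110.10011110.01100010
Mask: 11111111.11111111.11111110.00000000
AND operation:
Net:  00110011.01101110.10011110.00000000
Network: 51.110.158.0/23


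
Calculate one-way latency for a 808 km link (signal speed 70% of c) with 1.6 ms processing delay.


Speed = 0.7 * 3e5 km/s = 210000 km/s
Propagation delay = 808 / 210000 = 0.0038 s = 3.8476 ms
Processing delay = 1.6 ms
Total one-way latency = 5.4476 ms


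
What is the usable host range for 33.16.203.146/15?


Network: 33.16.0.0
Broadcast: 33.17.255.255
First usable = network + 1
Last usable = broadcast - 1
Range: 33.16.0.1 to 33.17.255.254


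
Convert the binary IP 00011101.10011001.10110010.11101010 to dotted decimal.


00011101 = 29
10011001 = 153
10110010 = 178
11101010 = 234
IP: 29.153.178.234


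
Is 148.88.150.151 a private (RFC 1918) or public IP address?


RFC 1918 private ranges:
  10.0.0.0/8 (10.0.0.0 - 10.255.255.255)
  172.16.0.0/12 (172.16.0.0 - 172.31.255.255)
  192.168.0.0/16 (192.168.0.0 - 192.168.255.255)
Public (not in any RFC 1918 range)


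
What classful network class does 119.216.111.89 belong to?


First octet: 119
Binary: 01110111
0xxxxxxx -> Class A (1-126)
Class A, default mask 255.0.0.0 (/8)


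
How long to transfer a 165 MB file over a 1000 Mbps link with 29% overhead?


Effective throughput = 1000 * (1 - 29/100) = 710 Mbps
File size in Mb = 165 * 8 = 1320 Mb
Time = 1320 / 710
Time = 1.8592 seconds


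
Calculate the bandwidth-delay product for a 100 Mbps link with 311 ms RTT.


BDP = bandwidth * RTT
= 100 Mbps * 311 ms
= 100 * 1e6 * 311 / 1000 bits
= 31100000 bits
= 3887500 bytes
= 3796.3867 KB
BDP = 31100000 bits (3887500 bytes)


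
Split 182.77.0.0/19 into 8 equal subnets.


New prefix = 19 + 3 = 22
Each subnet has 1024 addresses
  182.77.0.0/22
  182.77.4.0/22
  182.77.8.0/22
  182.77.12.0/22
  182.77.16.0/22
  182.77.20.0/22
  182.77.24.0/22
  182.77.28.0/22
Subnets: 182.77.0.0/22, 182.77.4.0/22, 182.77.8.0/22, 182.77.12.0/22, 182.77.16.0/22, 182.77.20.0/22, 182.77.24.0/22, 182.77.28.0/22


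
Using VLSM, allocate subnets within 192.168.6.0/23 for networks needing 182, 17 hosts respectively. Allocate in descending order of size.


182 hosts -> /24 (254 usable): 192.168.6.0/24
17 hosts -> /27 (30 usable): 192.168.7.0/27
Allocation: 192.168.6.0/24 (182 hosts, 254 usable); 192.168.7.0/27 (17 hosts, 30 usable)


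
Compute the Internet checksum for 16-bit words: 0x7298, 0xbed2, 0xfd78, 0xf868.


Sum all words (with carry folding):
+ 0x7298 = 0x7298
+ 0xbed2 = 0x316b
+ 0xfd78 = 0x2ee4
+ 0xf868 = 0x274d
One's complement: ~0x274d
Checksum = 0xd8b2


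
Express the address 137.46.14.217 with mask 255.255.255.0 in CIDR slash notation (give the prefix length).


Binary: 11111111.11111111.11111111.00000000
Count leading 1s
Prefix: /24


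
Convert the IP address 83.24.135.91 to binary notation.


83 = 01010011
24 = 00011000
135 = 10000111
91 = 01011011
Binary: 01010011.00011000.10000111.01011011


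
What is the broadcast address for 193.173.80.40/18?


Network: 193.173.64.0/18
Host bits = 14
Set all host bits to 1:
Broadcast: 193.173.127.255


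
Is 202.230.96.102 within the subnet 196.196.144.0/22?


Subnet network: 196.196.144.0
Test IP AND mask: 202.230.96.0
No, 202.230.96.102 is not in 196.196.144.0/22


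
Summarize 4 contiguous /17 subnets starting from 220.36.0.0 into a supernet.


Original prefix: /17
Number of subnets: 4 = 2^2
New prefix = 17 - 2 = 15
Supernet: 220.36.0.0/15


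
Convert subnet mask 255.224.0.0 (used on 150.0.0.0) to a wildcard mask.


Subnet mask: 255.224.0.0
Wildcard = 255.255.255.255 - subnet mask
255 - 255 = 0
255 - 224 = 31
255 - 0 = 255
255 - 0 = 255
Wildcard: 0.31.255.255


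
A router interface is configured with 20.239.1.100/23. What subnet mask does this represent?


/23 means 23 network bits, 9 host bits
Binary: 11111111111111111111111000000000
Mask: 255.255.254.0


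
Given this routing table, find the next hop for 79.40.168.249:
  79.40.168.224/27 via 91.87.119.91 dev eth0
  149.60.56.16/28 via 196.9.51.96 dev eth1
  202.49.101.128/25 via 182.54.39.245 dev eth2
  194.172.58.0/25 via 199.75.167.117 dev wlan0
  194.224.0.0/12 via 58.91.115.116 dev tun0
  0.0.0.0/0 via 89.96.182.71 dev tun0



Longest prefix match for 79.40.168.249:
  /27 79.40.168.224: MATCH
  /28 149.60.56.16: no
  /25 202.49.101.128: no
  /25 194.172.58.0: no
  /12 194.224.0.0: no
  /0 0.0.0.0: MATCH
Selected: next-hop 91.87.119.91 via eth0 (matched /27)


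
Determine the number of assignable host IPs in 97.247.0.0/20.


Host bits = 32 - 20 = 12
Total addresses = 2^12 = 4096
Usable = total - 2 (network and broadcast)
Usable hosts: 4094


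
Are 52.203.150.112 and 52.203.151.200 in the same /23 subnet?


Mask: 255.255.254.0
52.203.150.112 AND mask = 52.203.150.0
52.203.151.200 AND mask = 52.203.150.0
Yes, same subnet (52.203.150.0)


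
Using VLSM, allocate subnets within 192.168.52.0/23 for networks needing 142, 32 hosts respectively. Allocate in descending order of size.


142 hosts -> /24 (254 usable): 192.168.52.0/24
32 hosts -> /26 (62 usable): 192.168.53.0/26
Allocation: 192.168.52.0/24 (142 hosts, 254 usable); 192.168.53.0/26 (32 hosts, 62 usable)


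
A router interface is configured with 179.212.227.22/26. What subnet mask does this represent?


/26 means 26 network bits, 6 host bits
Binary: 11111111111111111111111111000000
Mask: 255.255.255.192


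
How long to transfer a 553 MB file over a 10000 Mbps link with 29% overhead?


Effective throughput = 10000 * (1 - 29/100) = 7100 Mbps
File size in Mb = 553 * 8 = 4424 Mb
Time = 4424 / 7100
Time = 0.6231 seconds


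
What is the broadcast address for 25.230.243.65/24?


Network: 25.230.243.0/24
Host bits = 8
Set all host bits to 1:
Broadcast: 25.230.243.255


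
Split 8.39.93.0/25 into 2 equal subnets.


New prefix = 25 + 1 = 26
Each subnet has 64 addresses
  8.39.93.0/26
  8.39.93.64/26
Subnets: 8.39.93.0/26, 8.39.93.64/26
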